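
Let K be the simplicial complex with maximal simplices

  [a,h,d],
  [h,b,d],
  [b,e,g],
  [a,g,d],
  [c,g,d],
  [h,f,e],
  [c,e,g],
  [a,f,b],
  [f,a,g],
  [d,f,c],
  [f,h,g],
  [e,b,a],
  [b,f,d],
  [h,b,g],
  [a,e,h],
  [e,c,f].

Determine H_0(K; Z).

Take the total order a < b < c < d < e < f < g < h on the vertex set. Then K (dimension 2) consists of the simplices:

  0-simplices (8): a, b, c, d, e, f, g, h
  1-simplices (24): ab, ad, ae, af, ag, ah, bd, be, bf, bg, bh, cd, ce, cf, cg, df, dg, dh, ef, eg, eh, fg, fh, gh
  2-simplices (16): abe, abf, adg, adh, aeh, afg, bdf, bdh, beg, bgh, cdf, cdg, cef, ceg, efh, fgh

giving chain groups C_0 ≅ Z^8, C_1 ≅ Z^24, C_2 ≅ Z^16.

The boundary map ∂_1: C_1 → C_0 sends each edge [p,q] (with p < q) to q − p.
As a 8×24 matrix over Z this has rank 7, with invariant factors (1,1,1,1,1,1,1).

The boundary map ∂_2: C_2 → C_1 maps a triangle to the signed sum of its edges. For instance
  ∂bdh = dh − bh + bd,
  ∂cdf = df − cf + cd.
The resulting 24×16 matrix has rank 15, and its Smith normal form has invariant factors (1,1,1,1,1,1,1,1,1,1,1,1,1,1,1).

Computing H_k = (kernel of ∂_k) / (image of ∂_{k+1}):

  H_0: rank C_0 − rank ∂_1 = 8 − 7 = 1, and the invariant factors of ∂_1 are all 1, so H_0 ≅ Z.

(K is a triangulation of the torus T^2.)

H_0 ≅ Z.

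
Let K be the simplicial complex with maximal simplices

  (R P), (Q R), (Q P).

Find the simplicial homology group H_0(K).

We work with the vertex ordering P < Q < R. The simplices of K, each written with vertices in increasing order, are:

  0-simplices (3): P, Q, R
  1-simplices (3): PQ, PR, QR

so the chain groups are C_0 ≅ Z^3, C_1 ≅ Z^3.

The boundary map ∂_1: C_1 → C_0 maps an edge to its endpoints' difference, ∂[p,q] = q − p.
This gives a 3×3 integer matrix of rank 2; reducing to Smith normal form yields diagonal entries (1,1).

From H_k ≅ ker(∂_k) / im(∂_{k+1}) we obtain:

  H_0: rank C_0 − rank ∂_1 = 3 − 2 = 1, and the invariant factors of ∂_1 are all 1, so H_0 = Z.

H_0 = Z.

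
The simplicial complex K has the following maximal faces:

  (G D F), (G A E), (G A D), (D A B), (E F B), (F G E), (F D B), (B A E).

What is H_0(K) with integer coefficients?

We work with the vertex ordering A < B < D < E < F < G. The simplices of K, each written with vertices in increasing order, are:

  0-simplices (6): A, B, D, E, F, G
  1-simplices (12): AB, AD, AE, AG, BD, BE, BF, DF, DG, EF, EG, FG
  2-simplices (8): ABD, ABE, ADG, AEG, BDF, BEF, DFG, EFG

so the chain groups are C_0 ≅ Z^6, C_1 ≅ Z^12, C_2 ≅ Z^8.

The boundary map ∂_1: C_1 → C_0 sends each edge [p,q] (with p < q) to q − p.
The 6×12 boundary matrix has rank 5 and Smith normal form diag(1,1,1,1,1).

Boundary ∂_2: C_2 → C_1 sends each 2-simplex [p,q,r] to [q,r] − [p,r] + [p,q]. For instance
  ∂BEF = EF − BF + BE,
  ∂ABE = BE − AE + AB.
The 12×8 boundary matrix has rank 7 and Smith normal form diag(1,1,1,1,1,1,1).

Reading off H_k = ker ∂_k / im ∂_{k+1}:

  H_0: rank C_0 − rank ∂_1 = 6 − 5 = 1, and the invariant factors of ∂_1 are all 1, so H_0 = Z.

(K is a triangulation of the 2-sphere S^2.)

H_0 = Z.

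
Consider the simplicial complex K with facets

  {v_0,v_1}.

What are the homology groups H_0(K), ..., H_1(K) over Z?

We work with the vertex ordering v_0 < v_1. The simplices of K, each written with vertices in increasing order, are:

  0-simplices (2): [v_0], [v_1]
  1-simplices (1): [v_0,v_1]

giving chain groups C_0 ≅ Z^2, C_1 ≅ Z^1.

∂_1: C_1 → C_0 maps an edge to its endpoints' difference, ∂[p,q] = q − p. For instance
  ∂[v_0,v_1] = [v_1] − [v_0].
This gives a 2×1 integer matrix of rank 1; reducing to Smith normal form yields diagonal entries (1).

Computing H_k = (kernel of ∂_k) / (image of ∂_{k+1}):

  H_0: rank C_0 − rank ∂_1 = 2 − 1 = 1, and the invariant factors of ∂_1 are all 1, so H_0 = Z.
  H_1: rank ker ∂_1 − rank ∂_2 = (1 − 1) − 0 = 0, and there is no ∂_2, so H_1 = 0.

As a check, the Euler characteristic is 2 − 1 = 1, which agrees with 1 − 0 = 1.

H_0 ≅ Z,  H_1 = 0.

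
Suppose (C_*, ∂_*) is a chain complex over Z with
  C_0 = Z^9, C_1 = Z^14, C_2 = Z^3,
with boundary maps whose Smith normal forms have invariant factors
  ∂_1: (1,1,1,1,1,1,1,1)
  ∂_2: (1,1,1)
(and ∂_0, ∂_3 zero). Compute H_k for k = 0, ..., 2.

H_0 ≅ Z,  H_1 ≅ Z^3,  H_2 = 0.

H_0: b_0 = 9 − 0 − 8 = 1; torsion from ∂_1 factors > 1: none. So H_0 ≅ Z.
H_1: b_1 = 14 − 8 − 3 = 3; torsion from ∂_2 factors > 1: none. So H_1 ≅ Z^3.
H_2: b_2 = 3 − 3 − 0 = 0; torsion from ∂_3 factors > 1: none. So H_2 ≅ 0.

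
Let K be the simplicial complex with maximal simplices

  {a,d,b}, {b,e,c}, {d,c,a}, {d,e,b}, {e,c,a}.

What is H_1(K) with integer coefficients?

K has 5 vertices, 10 edges, 5 triangles.
rank ∂_1 = 4, rank ∂_2 = 5 ⇒ b_1 = 10 − 4 − 5 = 1; all invariant factors of ∂_2 are 1 so no torsion. So H_1 ≅ Z.

H_1 = Z.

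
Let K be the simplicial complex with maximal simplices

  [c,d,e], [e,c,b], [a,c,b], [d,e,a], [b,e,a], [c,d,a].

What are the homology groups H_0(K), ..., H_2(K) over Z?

H_0 = Z,  H_1 = 0,  H_2 = Z.

Take the total order a < b < c < d < e on the vertex set. Then K (dimension 2) consists of the simplices:

  0-simplices (5): a, b, c, d, e
  1-simplices (9): ab, ac, ad, ae, bc, be, cd, ce, de
  2-simplices (6): abc, abe, acd, ade, bce, cde

Hence C_0 ≅ Z^5, C_1 ≅ Z^9, C_2 ≅ Z^6.

The boundary map ∂_1: C_1 → C_0 maps an edge to its endpoints' difference, ∂[p,q] = q − p. For instance
  ∂bc = c − b.
As a 5×9 matrix over Z this has rank 4, with invariant factors (1,1,1,1).

Boundary ∂_2: C_2 → C_1 acts by ∂[p,q,r] = [q,r] − [p,r] + [p,q]. For instance
  ∂acd = cd − ad + ac,
  ∂abc = bc − ac + ab.
The resulting 9×6 matrix has rank 5, and its Smith normal form has invariant factors (1,1,1,1,1).

Computing H_k = (kernel of ∂_k) / (image of ∂_{k+1}):

  H_0: rank C_0 − rank ∂_1 = 5 − 4 = 1, and the invariant factors of ∂_1 are all 1, so H_0 = Z.
  H_1: rank ker ∂_1 − rank ∂_2 = (9 − 4) − 5 = 0, and the invariant factors of ∂_2 are all 1, so H_1 = 0.
  H_2: rank ker ∂_2 − rank ∂_3 = (6 − 5) − 0 = 1, and there is no ∂_3, so H_2 = Z.

(K is a triangulation of the 2-sphere S^2.)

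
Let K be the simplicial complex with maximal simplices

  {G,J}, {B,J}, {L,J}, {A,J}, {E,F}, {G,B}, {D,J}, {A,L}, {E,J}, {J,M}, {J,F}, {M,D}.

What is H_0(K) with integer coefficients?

Take the total order A < B < D < E < F < G < J < L < M on the vertex set. Then K (dimension 1) consists of the simplices:

  0-simplices (9): A, B, D, E, F, G, J, L, M
  1-simplices (12): AJ, AL, BG, BJ, DJ, DM, EF, EJ, FJ, GJ, JL, JM

so the chain groups are C_0 ≅ Z^9, C_1 ≅ Z^12.

Boundary ∂_1: C_1 → C_0 sends each edge [p,q] (with p < q) to q − p. For instance
  ∂DM = M − D.
This gives a 9×12 integer matrix of rank 8; reducing to Smith normal form yields diagonal entries (1,1,1,1,1,1,1,1).

Now H_k = ker ∂_k / im ∂_{k+1}, so:

  H_0: rank C_0 − rank ∂_1 = 9 − 8 = 1, and the invariant factors of ∂_1 are all 1, so H_0 ≅ Z.

(K is a triangulation of a wedge of 4 circles.)

H_0 = Z.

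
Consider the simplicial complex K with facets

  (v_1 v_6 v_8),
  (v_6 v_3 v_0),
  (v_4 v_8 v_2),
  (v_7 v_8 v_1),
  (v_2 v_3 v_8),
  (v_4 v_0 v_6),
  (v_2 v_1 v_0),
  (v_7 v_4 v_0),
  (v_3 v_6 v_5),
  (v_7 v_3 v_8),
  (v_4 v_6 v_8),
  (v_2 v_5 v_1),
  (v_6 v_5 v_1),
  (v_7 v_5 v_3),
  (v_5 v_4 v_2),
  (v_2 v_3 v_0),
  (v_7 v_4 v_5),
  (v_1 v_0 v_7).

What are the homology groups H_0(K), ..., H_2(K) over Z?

Order the vertices as v_0 < v_1 < v_2 < v_3 < v_4 < v_5 < v_6 < v_7 < v_8. Listing each simplex with vertices in this order, K has dimension 2 with simplices:

  0-simplices (9): [v_0], [v_1], [v_2], [v_3], [v_4], [v_5], [v_6], [v_7], [v_8]
  1-simplices (27): (27 of them)
  2-simplices (18): (18 of them)

so the chain groups are C_0 ≅ Z^9, C_1 ≅ Z^27, C_2 ≅ Z^18.

∂_1: C_1 → C_0 maps an edge to its endpoints' difference, ∂[p,q] = q − p.
The resulting 9×27 matrix has rank 8, and its Smith normal form has invariant factors (1,1,1,1,1,1,1,1).

Boundary ∂_2: C_2 → C_1 acts by ∂[p,q,r] = [q,r] − [p,r] + [p,q]. For instance
  ∂[v_0,v_1,v_7] = [v_1,v_7] − [v_0,v_7] + [v_0,v_1],
  ∂[v_0,v_4,v_6] = [v_4,v_6] − [v_0,v_6] + [v_0,v_4].
The resulting 27×18 matrix has rank 17, and its Smith normal form has invariant factors (1,1,1,1,1,1,1,1,1,1,1,1,1,1,1,1,1).

From H_k ≅ ker(∂_k) / im(∂_{k+1}) we obtain:

  H_0: rank C_0 − rank ∂_1 = 9 − 8 = 1, and the invariant factors of ∂_1 are all 1, so H_0 = Z.
  H_1: rank ker ∂_1 − rank ∂_2 = (27 − 8) − 17 = 2, and the invariant factors of ∂_2 are all 1, so H_1 = Z^2.
  H_2: rank ker ∂_2 − rank ∂_3 = (18 − 17) − 0 = 1, and there is no ∂_3, so H_2 = Z.

(K is a triangulation of the torus T^2.)

H_0 ≅ Z,  H_1 ≅ Z^2,  H_2 ≅ Z.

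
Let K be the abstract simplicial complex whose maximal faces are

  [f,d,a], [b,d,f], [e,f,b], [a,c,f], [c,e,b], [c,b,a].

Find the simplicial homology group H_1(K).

H_1 = Z.

Order the vertices as a < b < c < d < e < f. Listing each simplex with vertices in this order, K has dimension 2 with simplices:

  0-simplices (6): a, b, c, d, e, f
  1-simplices (12): ab, ac, ad, af, bc, bd, be, bf, ce, cf, df, ef
  2-simplices (6): abc, acf, adf, bce, bdf, bef

giving chain groups C_0 ≅ Z^6, C_1 ≅ Z^12, C_2 ≅ Z^6.

Boundary ∂_1: C_1 → C_0 maps an edge to its endpoints' difference, ∂[p,q] = q − p. For instance
  ∂bd = d − b.
The resulting 6×12 matrix has rank 5, and its Smith normal form has invariant factors (1,1,1,1,1).

∂_2: C_2 → C_1 acts by ∂[p,q,r] = [q,r] − [p,r] + [p,q]. For instance
  ∂bce = ce − be + bc,
  ∂bdf = df − bf + bd.
The 12×6 boundary matrix has rank 6 and Smith normal form diag(1,1,1,1,1,1).

Now H_k = ker ∂_k / im ∂_{k+1}, so:

  H_1: rank ker ∂_1 − rank ∂_2 = (12 − 5) − 6 = 1, and the invariant factors of ∂_2 are all 1, so H_1 = Z.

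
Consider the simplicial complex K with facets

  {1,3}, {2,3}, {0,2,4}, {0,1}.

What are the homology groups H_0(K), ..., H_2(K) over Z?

H_0 ≅ Z,  H_1 ≅ Z,  H_2 = 0.

Fix the vertex order 0 < 1 < 2 < 3 < 4 and write every simplex with vertices in increasing order. Then dim K = 2 and the simplices of K are:

  0-simplices (5): [0], [1], [2], [3], [4]
  1-simplices (6): [0,1], [0,2], [0,4], [1,3], [2,3], [2,4]
  2-simplices (1): [0,2,4]

so the chain groups are C_0 ≅ Z^5, C_1 ≅ Z^6, C_2 ≅ Z^1.

The boundary map ∂_1: C_1 → C_0 maps an edge to its endpoints' difference, ∂[p,q] = q − p.
As a 5×6 matrix over Z this has rank 4, with invariant factors (1,1,1,1).

The boundary map ∂_2: C_2 → C_1 sends each 2-simplex [p,q,r] to [q,r] − [p,r] + [p,q]. For instance
  ∂[0,2,4] = [2,4] − [0,4] + [0,2].
The resulting 6×1 matrix has rank 1, and its Smith normal form has invariant factors (1).

Now H_k = ker ∂_k / im ∂_{k+1}, so:

  H_0: rank C_0 − rank ∂_1 = 5 − 4 = 1, and the invariant factors of ∂_1 are all 1, so H_0 = Z.
  H_1: rank ker ∂_1 − rank ∂_2 = (6 − 4) − 1 = 1, and the invariant factors of ∂_2 are all 1, so H_1 = Z.
  H_2: rank ker ∂_2 − rank ∂_3 = (1 − 1) − 0 = 0, and there is no ∂_3, so H_2 = 0.

As a check, the Euler characteristic is 5 − 6 + 1 = 0, which agrees with 1 − 1 + 0 = 0.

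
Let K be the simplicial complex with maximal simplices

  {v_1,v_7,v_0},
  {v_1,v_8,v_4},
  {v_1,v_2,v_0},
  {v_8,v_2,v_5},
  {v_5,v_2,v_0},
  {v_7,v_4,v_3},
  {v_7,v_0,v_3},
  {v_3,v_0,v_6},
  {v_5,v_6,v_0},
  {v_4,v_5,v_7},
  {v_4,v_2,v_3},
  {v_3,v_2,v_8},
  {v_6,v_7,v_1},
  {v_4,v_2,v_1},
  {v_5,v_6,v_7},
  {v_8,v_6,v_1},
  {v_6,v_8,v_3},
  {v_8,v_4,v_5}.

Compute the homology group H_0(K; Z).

Fix the vertex order v_0 < v_1 < v_2 < v_3 < v_4 < v_5 < v_6 < v_7 < v_8 and write every simplex with vertices in increasing order. Then dim K = 2 and the simplices of K are:

  0-simplices (9): [v_0], [v_1], [v_2], [v_3], [v_4], [v_5], [v_6], [v_7], [v_8]
  1-simplices (27): (27 of them)
  2-simplices (18): (18 of them)

giving chain groups C_0 ≅ Z^9, C_1 ≅ Z^27, C_2 ≅ Z^18.

Boundary ∂_1: C_1 → C_0 sends each edge [p,q] (with p < q) to q − p.
The resulting 9×27 matrix has rank 8, and its Smith normal form has invariant factors (1,1,1,1,1,1,1,1).

Boundary ∂_2: C_2 → C_1 acts by ∂[p,q,r] = [q,r] − [p,r] + [p,q]. For instance
  ∂[v_1,v_4,v_8] = [v_4,v_8] − [v_1,v_8] + [v_1,v_4],
  ∂[v_1,v_6,v_7] = [v_6,v_7] − [v_1,v_7] + [v_1,v_6].
As a 27×18 matrix over Z this has rank 18, with invariant factors (1,1,1,1,1,1,1,1,1,1,1,1,1,1,1,1,1,2).

Reading off H_k = ker ∂_k / im ∂_{k+1}:

  H_0: rank C_0 − rank ∂_1 = 9 − 8 = 1, and the invariant factors of ∂_1 are all 1, so H_0 = Z.

H_0 = Z.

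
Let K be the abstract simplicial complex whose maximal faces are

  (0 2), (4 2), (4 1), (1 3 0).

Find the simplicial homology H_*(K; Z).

H_0 = Z,  H_1 = Z,  H_2 = 0.

Order the vertices as 0 < 1 < 2 < 3 < 4. Listing each simplex with vertices in this order, K has dimension 2 with simplices:

  0-simplices (5): [0], [1], [2], [3], [4]
  1-simplices (6): [0,1], [0,2], [0,3], [1,3], [1,4], [2,4]
  2-simplices (1): [0,1,3]

Hence C_0 ≅ Z^5, C_1 ≅ Z^6, C_2 ≅ Z^1.

∂_1: C_1 → C_0 maps an edge to its endpoints' difference, ∂[p,q] = q − p.
As a 5×6 matrix over Z this has rank 4, with invariant factors (1,1,1,1).

∂_2: C_2 → C_1 sends each 2-simplex [p,q,r] to [q,r] − [p,r] + [p,q]. For instance
  ∂[0,1,3] = [1,3] − [0,3] + [0,1].
This gives a 6×1 integer matrix of rank 1; reducing to Smith normal form yields diagonal entries (1).

From H_k ≅ ker(∂_k) / im(∂_{k+1}) we obtain:

  H_0: rank C_0 − rank ∂_1 = 5 − 4 = 1, and the invariant factors of ∂_1 are all 1, so H_0 = Z.
  H_1: rank ker ∂_1 − rank ∂_2 = (6 − 4) − 1 = 1, and the invariant factors of ∂_2 are all 1, so H_1 = Z.
  H_2: rank ker ∂_2 − rank ∂_3 = (1 − 1) − 0 = 0, and there is no ∂_3, so H_2 = 0.

As a check, the Euler characteristic is 5 − 6 + 1 = 0, which agrees with 1 − 1 + 0 = 0.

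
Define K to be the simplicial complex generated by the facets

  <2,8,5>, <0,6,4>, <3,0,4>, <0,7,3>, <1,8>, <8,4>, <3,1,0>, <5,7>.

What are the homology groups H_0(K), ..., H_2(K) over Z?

Order the vertices as 0 < 1 < 2 < 3 < 4 < 5 < 6 < 7 < 8. Listing each simplex with vertices in this order, K has dimension 2 with simplices:

  0-simplices (9): [0], [1], [2], [3], [4], [5], [6], [7], [8]
  1-simplices (15): [0,1], [0,3], [0,4], [0,6], [0,7], [1,3], [1,8], [2,5], [2,8], [3,4], [3,7], [4,6], [4,8], [5,7], [5,8]
  2-simplices (5): [0,1,3], [0,3,4], [0,3,7], [0,4,6], [2,5,8]

so the chain groups are C_0 ≅ Z^9, C_1 ≅ Z^15, C_2 ≅ Z^5.

∂_1: C_1 → C_0 is given by ∂[p,q] = [q] − [p]. For instance
  ∂[1,3] = [3] − [1].
This gives a 9×15 integer matrix of rank 8; reducing to Smith normal form yields diagonal entries (1,1,1,1,1,1,1,1).

The boundary map ∂_2: C_2 → C_1 sends each 2-simplex [p,q,r] to [q,r] − [p,r] + [p,q]. For instance
  ∂[2,5,8] = [5,8] − [2,8] + [2,5],
  ∂[0,3,7] = [3,7] − [0,7] + [0,3].
As a 15×5 matrix over Z this has rank 5, with invariant factors (1,1,1,1,1).

Now H_k = ker ∂_k / im ∂_{k+1}, so:

  H_0: rank C_0 − rank ∂_1 = 9 − 8 = 1, and the invariant factors of ∂_1 are all 1, so H_0 ≅ Z.
  H_1: rank ker ∂_1 − rank ∂_2 = (15 − 8) − 5 = 2, and the invariant factors of ∂_2 are all 1, so H_1 ≅ Z^2.
  H_2: rank ker ∂_2 − rank ∂_3 = (5 − 5) − 0 = 0, and there is no ∂_3, so H_2 ≅ 0.

As a check, the Euler characteristic is 9 − 15 + 5 = -1, which agrees with 1 − 2 + 0 = -1.

H_0 = Z,  H_1 = Z^2,  H_2 = 0.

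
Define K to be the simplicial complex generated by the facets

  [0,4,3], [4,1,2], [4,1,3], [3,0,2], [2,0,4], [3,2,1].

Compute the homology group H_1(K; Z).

H_1 = 0.

We work with the vertex ordering 0 < 1 < 2 < 3 < 4. The simplices of K, each written with vertices in increasing order, are:

  0-simplices (5): [0], [1], [2], [3], [4]
  1-simplices (9): [0,2], [0,3], [0,4], [1,2], [1,3], [1,4], [2,3], [2,4], [3,4]
  2-simplices (6): [0,2,3], [0,2,4], [0,3,4], [1,2,3], [1,2,4], [1,3,4]

so the chain groups are C_0 ≅ Z^5, C_1 ≅ Z^9, C_2 ≅ Z^6.

The boundary map ∂_1: C_1 → C_0 sends each edge [p,q] (with p < q) to q − p. For instance
  ∂[3,4] = [4] − [3].
The resulting 5×9 matrix has rank 4, and its Smith normal form has invariant factors (1,1,1,1).

The boundary map ∂_2: C_2 → C_1 maps a triangle to the signed sum of its edges. For instance
  ∂[1,3,4] = [3,4] − [1,4] + [1,3],
  ∂[1,2,4] = [2,4] − [1,4] + [1,2].
As a 9×6 matrix over Z this has rank 5, with invariant factors (1,1,1,1,1).

Now H_k = ker ∂_k / im ∂_{k+1}, so:

  H_1: rank ker ∂_1 − rank ∂_2 = (9 − 4) − 5 = 0, and the invariant factors of ∂_2 are all 1, so H_1 ≅ 0.

(K is a triangulation of the 2-sphere S^2.)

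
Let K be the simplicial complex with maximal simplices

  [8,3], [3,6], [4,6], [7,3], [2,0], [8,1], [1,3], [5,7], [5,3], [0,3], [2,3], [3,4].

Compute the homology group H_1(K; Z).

H_1 ≅ Z^4.

Order the vertices as 0 < 1 < 2 < 3 < 4 < 5 < 6 < 7 < 8. Listing each simplex with vertices in this order, K has dimension 1 with simplices:

  0-simplices (9): [0], [1], [2], [3], [4], [5], [6], [7], [8]
  1-simplices (12): [0,2], [0,3], [1,3], [1,8], [2,3], [3,4], [3,5], [3,6], [3,7], [3,8], [4,6], [5,7]

so the chain groups are C_0 ≅ Z^9, C_1 ≅ Z^12.

The boundary map ∂_1: C_1 → C_0 is given by ∂[p,q] = [q] − [p].
The resulting 9×12 matrix has rank 8, and its Smith normal form has invariant factors (1,1,1,1,1,1,1,1).

Reading off H_k = ker ∂_k / im ∂_{k+1}:

  H_1: rank ker ∂_1 − rank ∂_2 = (12 − 8) − 0 = 4, and there is no ∂_2, so H_1 ≅ Z^4.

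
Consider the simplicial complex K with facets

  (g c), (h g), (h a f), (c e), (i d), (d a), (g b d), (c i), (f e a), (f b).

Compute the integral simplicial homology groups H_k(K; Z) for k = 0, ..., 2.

H_0 ≅ Z,  H_1 ≅ Z^4,  H_2 = 0.

We work with the vertex ordering a < b < c < d < e < f < g < h < i. The simplices of K, each written with vertices in increasing order, are:

  0-simplices (9): a, b, c, d, e, f, g, h, i
  1-simplices (15): ad, ae, af, ah, bd, bf, bg, ce, cg, ci, dg, di, ef, fh, gh
  2-simplices (3): aef, afh, bdg

so the chain groups are C_0 ≅ Z^9, C_1 ≅ Z^15, C_2 ≅ Z^3.

Boundary ∂_1: C_1 → C_0 maps an edge to its endpoints' difference, ∂[p,q] = q − p. For instance
  ∂cg = g − c.
As a 9×15 matrix over Z this has rank 8, with invariant factors (1,1,1,1,1,1,1,1).

The boundary map ∂_2: C_2 → C_1 maps a triangle to the signed sum of its edges. For instance
  ∂aef = ef − af + ae,
  ∂bdg = dg − bg + bd.
This gives a 15×3 integer matrix of rank 3; reducing to Smith normal form yields diagonal entries (1,1,1).

Reading off H_k = ker ∂_k / im ∂_{k+1}:

  H_0: rank C_0 − rank ∂_1 = 9 − 8 = 1, and the invariant factors of ∂_1 are all 1, so H_0 ≅ Z.
  H_1: rank ker ∂_1 − rank ∂_2 = (15 − 8) − 3 = 4, and the invariant factors of ∂_2 are all 1, so H_1 ≅ Z^4.
  H_2: rank ker ∂_2 − rank ∂_3 = (3 − 3) − 0 = 0, and there is no ∂_3, so H_2 ≅ 0.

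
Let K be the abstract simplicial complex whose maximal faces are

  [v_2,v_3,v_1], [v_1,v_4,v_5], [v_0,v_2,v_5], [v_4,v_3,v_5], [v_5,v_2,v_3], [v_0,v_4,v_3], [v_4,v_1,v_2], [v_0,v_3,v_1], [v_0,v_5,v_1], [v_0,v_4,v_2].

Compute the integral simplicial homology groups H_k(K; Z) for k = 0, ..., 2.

H_0 ≅ Z,  H_1 ≅ Z/2,  H_2 = 0.

K has 6 vertices, 15 edges, 10 triangles.
rank ∂_0 = 0, rank ∂_1 = 5 ⇒ b_0 = 6 − 0 − 5 = 1; all invariant factors of ∂_1 are 1 so no torsion. So H_0 ≅ Z.
rank ∂_1 = 5, rank ∂_2 = 10 ⇒ b_1 = 15 − 5 − 10 = 0; ∂_2 has invariant factor(s) [2] giving torsion. So H_1 ≅ Z/2.
rank ∂_2 = 10, rank ∂_3 = 0 ⇒ b_2 = 10 − 10 − 0 = 0. So H_2 ≅ 0.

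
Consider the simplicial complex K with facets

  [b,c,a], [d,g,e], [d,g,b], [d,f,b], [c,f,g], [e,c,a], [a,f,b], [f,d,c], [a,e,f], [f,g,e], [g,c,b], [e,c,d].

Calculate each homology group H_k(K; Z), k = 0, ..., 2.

H_0 ≅ Z,  H_1 ≅ Z/2,  H_2 = 0.

We work with the vertex ordering a < b < c < d < e < f < g. The simplices of K, each written with vertices in increasing order, are:

  0-simplices (7): a, b, c, d, e, f, g
  1-simplices (18): ab, ac, ae, af, bc, bd, bf, bg, cd, ce, cf, cg, de, df, dg, ef, eg, fg
  2-simplices (12): abc, abf, ace, aef, bcg, bdf, bdg, cde, cdf, cfg, deg, efg

so the chain groups are C_0 ≅ Z^7, C_1 ≅ Z^18, C_2 ≅ Z^12.

∂_1: C_1 → C_0 sends each edge [p,q] (with p < q) to q − p. For instance
  ∂ef = f − e.
This gives a 7×18 integer matrix of rank 6; reducing to Smith normal form yields diagonal entries (1,1,1,1,1,1).

Boundary ∂_2: C_2 → C_1 sends each 2-simplex [p,q,r] to [q,r] − [p,r] + [p,q]. For instance
  ∂abc = bc − ac + ab,
  ∂ace = ce − ae + ac.
This gives a 18×12 integer matrix of rank 12; reducing to Smith normal form yields diagonal entries (1,1,1,1,1,1,1,1,1,1,1,2).

Computing H_k = (kernel of ∂_k) / (image of ∂_{k+1}):

  H_0: rank C_0 − rank ∂_1 = 7 − 6 = 1, and the invariant factors of ∂_1 are all 1, so H_0 = Z.
  H_1: rank ker ∂_1 − rank ∂_2 = (18 − 6) − 12 = 0, and ∂_2 has invariant factor 2 > 1, so H_1 = Z/2.
  H_2: rank ker ∂_2 − rank ∂_3 = (12 − 12) − 0 = 0, and there is no ∂_3, so H_2 = 0.

As a check, the Euler characteristic is 7 − 18 + 12 = 1, which agrees with 1 − 0 + 0 = 1.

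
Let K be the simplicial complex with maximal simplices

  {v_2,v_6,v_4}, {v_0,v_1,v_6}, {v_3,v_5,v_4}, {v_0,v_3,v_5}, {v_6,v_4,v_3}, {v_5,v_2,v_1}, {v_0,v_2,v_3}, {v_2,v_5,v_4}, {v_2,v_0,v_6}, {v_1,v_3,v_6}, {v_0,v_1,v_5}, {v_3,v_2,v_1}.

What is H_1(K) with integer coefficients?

Order the vertices as v_0 < v_1 < v_2 < v_3 < v_4 < v_5 < v_6. Listing each simplex with vertices in this order, K has dimension 2 with simplices:

  0-simplices (7): [v_0], [v_1], [v_2], [v_3], [v_4], [v_5], [v_6]
  1-simplices (18): (18 of them)
  2-simplices (12): (12 of them)

Hence C_0 ≅ Z^7, C_1 ≅ Z^18, C_2 ≅ Z^12.

Boundary ∂_1: C_1 → C_0 sends each edge [p,q] (with p < q) to q − p.
The resulting 7×18 matrix has rank 6, and its Smith normal form has invariant factors (1,1,1,1,1,1).

Boundary ∂_2: C_2 → C_1 acts by ∂[p,q,r] = [q,r] − [p,r] + [p,q]. For instance
  ∂[v_0,v_1,v_5] = [v_1,v_5] − [v_0,v_5] + [v_0,v_1],
  ∂[v_2,v_4,v_6] = [v_4,v_6] − [v_2,v_6] + [v_2,v_4].
The resulting 18×12 matrix has rank 12, and its Smith normal form has invariant factors (1,1,1,1,1,1,1,1,1,1,1,2).

Reading off H_k = ker ∂_k / im ∂_{k+1}:

  H_1: rank ker ∂_1 − rank ∂_2 = (18 − 6) − 12 = 0, and ∂_2 has invariant factor 2 > 1, so H_1 = Z/2.

H_1 = Z/2.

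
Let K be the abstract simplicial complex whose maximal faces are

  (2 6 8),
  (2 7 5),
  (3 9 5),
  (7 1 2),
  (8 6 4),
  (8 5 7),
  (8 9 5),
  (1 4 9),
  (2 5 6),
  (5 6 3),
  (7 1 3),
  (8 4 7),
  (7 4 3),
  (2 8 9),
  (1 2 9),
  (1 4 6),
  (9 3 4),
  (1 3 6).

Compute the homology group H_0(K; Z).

H_0 = Z.

K has 9 vertices, 27 edges, 18 triangles.
rank ∂_0 = 0, rank ∂_1 = 8 ⇒ b_0 = 9 − 0 − 8 = 1; all invariant factors of ∂_1 are 1 so no torsion. So H_0 = Z.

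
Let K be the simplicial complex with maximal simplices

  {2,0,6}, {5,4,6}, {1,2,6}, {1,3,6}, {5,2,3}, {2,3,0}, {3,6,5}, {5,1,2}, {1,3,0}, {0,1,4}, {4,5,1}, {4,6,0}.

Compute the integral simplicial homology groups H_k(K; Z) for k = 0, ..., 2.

Fix the vertex order 0 < 1 < 2 < 3 < 4 < 5 < 6 and write every simplex with vertices in increasing order. Then dim K = 2 and the simplices of K are:

  0-simplices (7): [0], [1], [2], [3], [4], [5], [6]
  1-simplices (18): [0,1], [0,2], [0,3], [0,4], [0,6], [1,2], [1,3], [1,4], [1,5], [1,6], [2,3], [2,5], [2,6], [3,5], [3,6], [4,5], [4,6], [5,6]
  2-simplices (12): [0,1,3], [0,1,4], [0,2,3], [0,2,6], [0,4,6], [1,2,5], [1,2,6], [1,3,6], [1,4,5], [2,3,5], [3,5,6], [4,5,6]

so the chain groups are C_0 ≅ Z^7, C_1 ≅ Z^18, C_2 ≅ Z^12.

Boundary ∂_1: C_1 → C_0 is given by ∂[p,q] = [q] − [p].
The 7×18 boundary matrix has rank 6 and Smith normal form diag(1,1,1,1,1,1).

Boundary ∂_2: C_2 → C_1 sends each 2-simplex [p,q,r] to [q,r] − [p,r] + [p,q]. For instance
  ∂[4,5,6] = [5,6] − [4,6] + [4,5],
  ∂[3,5,6] = [5,6] − [3,6] + [3,5].
The resulting 18×12 matrix has rank 12, and its Smith normal form has invariant factors (1,1,1,1,1,1,1,1,1,1,1,2).

Now H_k = ker ∂_k / im ∂_{k+1}, so:

  H_0: rank C_0 − rank ∂_1 = 7 − 6 = 1, and the invariant factors of ∂_1 are all 1, so H_0 ≅ Z.
  H_1: rank ker ∂_1 − rank ∂_2 = (18 − 6) − 12 = 0, and ∂_2 has invariant factor 2 > 1, so H_1 ≅ Z/2Z.
  H_2: rank ker ∂_2 − rank ∂_3 = (12 − 12) − 0 = 0, and there is no ∂_3, so H_2 ≅ 0.

(K is a triangulation of the real projective plane RP^2.)

H_0 ≅ Z,  H_1 ≅ Z/2Z,  H_2 = 0.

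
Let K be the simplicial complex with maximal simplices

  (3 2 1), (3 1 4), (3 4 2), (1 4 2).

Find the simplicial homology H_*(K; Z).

H_0 ≅ Z,  H_1 = 0,  H_2 ≅ Z.

Order the vertices as 1 < 2 < 3 < 4. Listing each simplex with vertices in this order, K has dimension 2 with simplices:

  0-simplices (4): [1], [2], [3], [4]
  1-simplices (6): [1,2], [1,3], [1,4], [2,3], [2,4], [3,4]
  2-simplices (4): [1,2,3], [1,2,4], [1,3,4], [2,3,4]

giving chain groups C_0 ≅ Z^4, C_1 ≅ Z^6, C_2 ≅ Z^4.

The boundary map ∂_1: C_1 → C_0 sends each edge [p,q] (with p < q) to q − p. For instance
  ∂[1,4] = [4] − [1].
The 4×6 boundary matrix has rank 3 and Smith normal form diag(1,1,1).

Boundary ∂_2: C_2 → C_1 maps a triangle to the signed sum of its edges. For instance
  ∂[2,3,4] = [3,4] − [2,4] + [2,3],
  ∂[1,3,4] = [3,4] − [1,4] + [1,3].
The resulting 6×4 matrix has rank 3, and its Smith normal form has invariant factors (1,1,1).

From H_k ≅ ker(∂_k) / im(∂_{k+1}) we obtain:

  H_0: rank C_0 − rank ∂_1 = 4 − 3 = 1, and the invariant factors of ∂_1 are all 1, so H_0 ≅ Z.
  H_1: rank ker ∂_1 − rank ∂_2 = (6 − 3) − 3 = 0, and the invariant factors of ∂_2 are all 1, so H_1 ≅ 0.
  H_2: rank ker ∂_2 − rank ∂_3 = (4 − 3) − 0 = 1, and there is no ∂_3, so H_2 ≅ Z.

As a check, the Euler characteristic is 4 − 6 + 4 = 2, which agrees with 1 − 0 + 1 = 2.
(K is a triangulation of the 2-sphere S^2.)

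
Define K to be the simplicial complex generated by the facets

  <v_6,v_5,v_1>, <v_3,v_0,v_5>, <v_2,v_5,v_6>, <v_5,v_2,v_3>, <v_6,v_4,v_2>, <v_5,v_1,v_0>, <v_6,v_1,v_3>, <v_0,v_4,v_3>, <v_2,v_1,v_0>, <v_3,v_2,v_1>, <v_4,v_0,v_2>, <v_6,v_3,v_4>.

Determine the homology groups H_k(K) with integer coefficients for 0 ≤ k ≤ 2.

We work with the vertex ordering v_0 < v_1 < v_2 < v_3 < v_4 < v_5 < v_6. The simplices of K, each written with vertices in increasing order, are:

  0-simplices (7): [v_0], [v_1], [v_2], [v_3], [v_4], [v_5], [v_6]
  1-simplices (18): (18 of them)
  2-simplices (12): (12 of them)

Hence C_0 ≅ Z^7, C_1 ≅ Z^18, C_2 ≅ Z^12.

∂_1: C_1 → C_0 maps an edge to its endpoints' difference, ∂[p,q] = q − p.
This gives a 7×18 integer matrix of rank 6; reducing to Smith normal form yields diagonal entries (1,1,1,1,1,1).

The boundary map ∂_2: C_2 → C_1 acts by ∂[p,q,r] = [q,r] − [p,r] + [p,q]. For instance
  ∂[v_0,v_1,v_5] = [v_1,v_5] − [v_0,v_5] + [v_0,v_1],
  ∂[v_1,v_2,v_3] = [v_2,v_3] − [v_1,v_3] + [v_1,v_2].
The 18×12 boundary matrix has rank 12 and Smith normal form diag(1,1,1,1,1,1,1,1,1,1,1,2).

Now H_k = ker ∂_k / im ∂_{k+1}, so:

  H_0: rank C_0 − rank ∂_1 = 7 − 6 = 1, and the invariant factors of ∂_1 are all 1, so H_0 = Z.
  H_1: rank ker ∂_1 − rank ∂_2 = (18 − 6) − 12 = 0, and ∂_2 has invariant factor 2 > 1, so H_1 = Z/2.
  H_2: rank ker ∂_2 − rank ∂_3 = (12 − 12) − 0 = 0, and there is no ∂_3, so H_2 = 0.

(K is a triangulation of the real projective plane RP^2.)

H_0 = Z,  H_1 = Z/2,  H_2 = 0.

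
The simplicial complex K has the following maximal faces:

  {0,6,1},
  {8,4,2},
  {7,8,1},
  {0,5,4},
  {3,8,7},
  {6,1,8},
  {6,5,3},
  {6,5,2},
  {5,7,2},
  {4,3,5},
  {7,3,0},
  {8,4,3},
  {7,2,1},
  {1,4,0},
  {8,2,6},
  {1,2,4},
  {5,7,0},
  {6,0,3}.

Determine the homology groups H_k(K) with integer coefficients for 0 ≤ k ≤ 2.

H_0 ≅ Z,  H_1 ≅ Z ⊕ Z/2,  H_2 = 0.

Take the total order 0 < 1 < 2 < 3 < 4 < 5 < 6 < 7 < 8 on the vertex set. Then K (dimension 2) consists of the simplices:

  0-simplices (9): [0], [1], [2], [3], [4], [5], [6], [7], [8]
  1-simplices (27): (27 of them)
  2-simplices (18): [0,1,4], [0,1,6], [0,3,6], [0,3,7], [0,4,5], [0,5,7], [1,2,4], [1,2,7], [1,6,8], [1,7,8], [2,4,8], [2,5,6], [2,5,7], [2,6,8], [3,4,5], [3,4,8], [3,5,6], [3,7,8]

Hence C_0 ≅ Z^9, C_1 ≅ Z^27, C_2 ≅ Z^18.

∂_1: C_1 → C_0 maps an edge to its endpoints' difference, ∂[p,q] = q − p.
This gives a 9×27 integer matrix of rank 8; reducing to Smith normal form yields diagonal entries (1,1,1,1,1,1,1,1).

∂_2: C_2 → C_1 acts by ∂[p,q,r] = [q,r] − [p,r] + [p,q]. For instance
  ∂[2,6,8] = [6,8] − [2,8] + [2,6],
  ∂[3,4,5] = [4,5] − [3,5] + [3,4].
This gives a 27×18 integer matrix of rank 18; reducing to Smith normal form yields diagonal entries (1,1,1,1,1,1,1,1,1,1,1,1,1,1,1,1,1,2).

Now H_k = ker ∂_k / im ∂_{k+1}, so:

  H_0: rank C_0 − rank ∂_1 = 9 − 8 = 1, and the invariant factors of ∂_1 are all 1, so H_0 ≅ Z.
  H_1: rank ker ∂_1 − rank ∂_2 = (27 − 8) − 18 = 1, and ∂_2 has invariant factor 2 > 1, so H_1 ≅ Z ⊕ Z/2.
  H_2: rank ker ∂_2 − rank ∂_3 = (18 − 18) − 0 = 0, and there is no ∂_3, so H_2 ≅ 0.

(K is a triangulation of the Klein bottle.)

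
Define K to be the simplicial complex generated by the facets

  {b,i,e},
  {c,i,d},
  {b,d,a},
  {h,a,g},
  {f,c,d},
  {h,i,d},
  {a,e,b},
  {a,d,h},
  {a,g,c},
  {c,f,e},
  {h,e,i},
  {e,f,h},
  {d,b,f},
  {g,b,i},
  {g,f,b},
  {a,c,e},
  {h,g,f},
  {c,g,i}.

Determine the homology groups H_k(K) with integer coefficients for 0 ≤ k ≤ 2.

H_0 = Z,  H_1 = Z^2,  H_2 = Z.

Take the total order a < b < c < d < e < f < g < h < i on the vertex set. Then K (dimension 2) consists of the simplices:

  0-simplices (9): a, b, c, d, e, f, g, h, i
  1-simplices (27): ab, ac, ad, ae, ag, ah, bd, be, bf, bg, bi, cd, ce, cf, cg, ci, df, dh, di, ef, eh, ei, fg, fh, gh, gi, hi
  2-simplices (18): abd, abe, ace, acg, adh, agh, bdf, bei, bfg, bgi, cdf, cdi, cef, cgi, dhi, efh, ehi, fgh

Hence C_0 ≅ Z^9, C_1 ≅ Z^27, C_2 ≅ Z^18.

∂_1: C_1 → C_0 sends each edge [p,q] (with p < q) to q − p. For instance
  ∂ci = i − c.
The resulting 9×27 matrix has rank 8, and its Smith normal form has invariant factors (1,1,1,1,1,1,1,1).

Boundary ∂_2: C_2 → C_1 acts by ∂[p,q,r] = [q,r] − [p,r] + [p,q]. For instance
  ∂cdf = df − cf + cd,
  ∂fgh = gh − fh + fg.
The 27×18 boundary matrix has rank 17 and Smith normal form diag(1,1,1,1,1,1,1,1,1,1,1,1,1,1,1,1,1).

From H_k ≅ ker(∂_k) / im(∂_{k+1}) we obtain:

  H_0: rank C_0 − rank ∂_1 = 9 − 8 = 1, and the invariant factors of ∂_1 are all 1, so H_0 ≅ Z.
  H_1: rank ker ∂_1 − rank ∂_2 = (27 − 8) − 17 = 2, and the invariant factors of ∂_2 are all 1, so H_1 ≅ Z^2.
  H_2: rank ker ∂_2 − rank ∂_3 = (18 − 17) − 0 = 1, and there is no ∂_3, so H_2 ≅ Z.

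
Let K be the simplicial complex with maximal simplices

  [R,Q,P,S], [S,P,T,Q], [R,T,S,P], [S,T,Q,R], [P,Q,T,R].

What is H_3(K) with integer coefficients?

H_3 ≅ Z.

We work with the vertex ordering P < Q < R < S < T. The simplices of K, each written with vertices in increasing order, are:

  0-simplices (5): P, Q, R, S, T
  1-simplices (10): PQ, PR, PS, PT, QR, QS, QT, RS, RT, ST
  2-simplices (10): PQR, PQS, PQT, PRS, PRT, PST, QRS, QRT, QST, RST
  3-simplices (5): PQRS, PQRT, PQST, PRST, QRST

so the chain groups are C_0 ≅ Z^5, C_1 ≅ Z^10, C_2 ≅ Z^10, C_3 ≅ Z^5.

Boundary ∂_1: C_1 → C_0 is given by ∂[p,q] = [q] − [p].
The 5×10 boundary matrix has rank 4 and Smith normal form diag(1,1,1,1).

Boundary ∂_2: C_2 → C_1 sends each 2-simplex [p,q,r] to [q,r] − [p,r] + [p,q]. For instance
  ∂QST = ST − QT + QS,
  ∂QRS = RS − QS + QR.
This gives a 10×10 integer matrix of rank 6; reducing to Smith normal form yields diagonal entries (1,1,1,1,1,1).

Boundary ∂_3: C_3 → C_2 sends each 3-simplex σ to the alternating sum Σ_i (−1)^i (σ with its i-th vertex removed). For instance
  ∂PQRS = QRS − PRS + PQS − PQR,
  ∂PRST = RST − PST + PRT − PRS.
This gives a 10×5 integer matrix of rank 4; reducing to Smith normal form yields diagonal entries (1,1,1,1).

Computing H_k = (kernel of ∂_k) / (image of ∂_{k+1}):

  H_3: rank ker ∂_3 − rank ∂_4 = (5 − 4) − 0 = 1, and there is no ∂_4, so H_3 = Z.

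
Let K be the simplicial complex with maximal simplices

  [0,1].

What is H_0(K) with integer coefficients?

H_0 = Z.

Order the vertices as 0 < 1. Listing each simplex with vertices in this order, K has dimension 1 with simplices:

  0-simplices (2): [0], [1]
  1-simplices (1): [0,1]

so the chain groups are C_0 ≅ Z^2, C_1 ≅ Z^1.

Boundary ∂_1: C_1 → C_0 sends each edge [p,q] (with p < q) to q − p. For instance
  ∂[0,1] = [1] − [0].
The resulting 2×1 matrix has rank 1, and its Smith normal form has invariant factors (1).

From H_k ≅ ker(∂_k) / im(∂_{k+1}) we obtain:

  H_0: rank C_0 − rank ∂_1 = 2 − 1 = 1, and the invariant factors of ∂_1 are all 1, so H_0 = Z.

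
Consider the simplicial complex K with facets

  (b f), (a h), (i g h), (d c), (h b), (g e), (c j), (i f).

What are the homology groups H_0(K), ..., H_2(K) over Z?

H_0 = Z^2,  H_1 = Z,  H_2 = 0.

Fix the vertex order a < b < c < d < e < f < g < h < i < j and write every simplex with vertices in increasing order. Then dim K = 2 and the simplices of K are:

  0-simplices (10): a, b, c, d, e, f, g, h, i, j
  1-simplices (10): ah, bf, bh, cd, cj, eg, fi, gh, gi, hi
  2-simplices (1): ghi

so the chain groups are C_0 ≅ Z^10, C_1 ≅ Z^10, C_2 ≅ Z^1.

Boundary ∂_1: C_1 → C_0 maps an edge to its endpoints' difference, ∂[p,q] = q − p.
As a 10×10 matrix over Z this has rank 8, with invariant factors (1,1,1,1,1,1,1,1).

∂_2: C_2 → C_1 maps a triangle to the signed sum of its edges. For instance
  ∂ghi = hi − gi + gh.
The resulting 10×1 matrix has rank 1, and its Smith normal form has invariant factors (1).

From H_k ≅ ker(∂_k) / im(∂_{k+1}) we obtain:

  H_0: rank C_0 − rank ∂_1 = 10 − 8 = 2, and the invariant factors of ∂_1 are all 1, so H_0 = Z^2.
  H_1: rank ker ∂_1 − rank ∂_2 = (10 − 8) − 1 = 1, and the invariant factors of ∂_2 are all 1, so H_1 = Z.
  H_2: rank ker ∂_2 − rank ∂_3 = (1 − 1) − 0 = 0, and there is no ∂_3, so H_2 = 0.

As a check, the Euler characteristic is 10 − 10 + 1 = 1, which agrees with 2 − 1 + 0 = 1.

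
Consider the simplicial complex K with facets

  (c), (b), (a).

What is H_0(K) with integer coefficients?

Fix the vertex order a < b < c and write every simplex with vertices in increasing order. Then dim K = 0 and the simplices of K are:

  0-simplices (3): a, b, c

so the chain groups are C_0 ≅ Z^3.

Computing H_k = (kernel of ∂_k) / (image of ∂_{k+1}):

  H_0: rank C_0 − rank ∂_1 = 3 − 0 = 3, and there is no ∂_1, so H_0 = Z^3.

H_0 = Z^3.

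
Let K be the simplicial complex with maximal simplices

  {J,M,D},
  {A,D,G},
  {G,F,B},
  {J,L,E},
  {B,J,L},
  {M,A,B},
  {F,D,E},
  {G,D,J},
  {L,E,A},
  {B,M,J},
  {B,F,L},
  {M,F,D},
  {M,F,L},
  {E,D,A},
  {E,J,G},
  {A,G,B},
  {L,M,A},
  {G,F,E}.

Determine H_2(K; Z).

H_2 = 0.

Fix the vertex order A < B < D < E < F < G < J < L < M and write every simplex with vertices in increasing order. Then dim K = 2 and the simplices of K are:

  0-simplices (9): A, B, D, E, F, G, J, L, M
  1-simplices (27): AB, AD, AE, AG, AL, AM, BF, BG, BJ, BL, BM, DE, DF, DG, DJ, DM, EF, EG, EJ, EL, FG, FL, FM, GJ, JL, JM, LM
  2-simplices (18): ABG, ABM, ADE, ADG, AEL, ALM, BFG, BFL, BJL, BJM, DEF, DFM, DGJ, DJM, EFG, EGJ, EJL, FLM

giving chain groups C_0 ≅ Z^9, C_1 ≅ Z^27, C_2 ≅ Z^18.

Boundary ∂_1: C_1 → C_0 sends each edge [p,q] (with p < q) to q − p. For instance
  ∂DJ = J − D.
This gives a 9×27 integer matrix of rank 8; reducing to Smith normal form yields diagonal entries (1,1,1,1,1,1,1,1).

∂_2: C_2 → C_1 acts by ∂[p,q,r] = [q,r] − [p,r] + [p,q]. For instance
  ∂DEF = EF − DF + DE,
  ∂EGJ = GJ − EJ + EG.
The 27×18 boundary matrix has rank 18 and Smith normal form diag(1,1,1,1,1,1,1,1,1,1,1,1,1,1,1,1,1,2).

Computing H_k = (kernel of ∂_k) / (image of ∂_{k+1}):

  H_2: rank ker ∂_2 − rank ∂_3 = (18 − 18) − 0 = 0, and there is no ∂_3, so H_2 ≅ 0.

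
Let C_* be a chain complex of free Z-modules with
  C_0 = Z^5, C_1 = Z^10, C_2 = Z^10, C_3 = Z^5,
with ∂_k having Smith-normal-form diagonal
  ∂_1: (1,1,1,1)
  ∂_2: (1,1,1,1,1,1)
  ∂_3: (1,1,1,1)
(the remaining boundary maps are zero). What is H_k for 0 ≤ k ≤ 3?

H_0 ≅ Z,  H_1 = 0,  H_2 = 0,  H_3 ≅ Z.

H_0: b_0 = 5 − 0 − 4 = 1; torsion from ∂_1 factors > 1: none. So H_0 ≅ Z.
H_1: b_1 = 10 − 4 − 6 = 0; torsion from ∂_2 factors > 1: none. So H_1 ≅ 0.
H_2: b_2 = 10 − 6 − 4 = 0; torsion from ∂_3 factors > 1: none. So H_2 ≅ 0.
H_3: b_3 = 5 − 4 − 0 = 1; torsion from ∂_4 factors > 1: none. So H_3 ≅ Z.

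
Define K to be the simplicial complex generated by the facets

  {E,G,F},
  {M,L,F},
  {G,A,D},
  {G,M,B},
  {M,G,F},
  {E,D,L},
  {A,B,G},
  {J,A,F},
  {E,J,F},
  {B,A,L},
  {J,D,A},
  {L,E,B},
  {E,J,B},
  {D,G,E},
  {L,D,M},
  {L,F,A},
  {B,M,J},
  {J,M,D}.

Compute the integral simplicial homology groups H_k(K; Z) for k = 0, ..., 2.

We work with the vertex ordering A < B < D < E < F < G < J < L < M. The simplices of K, each written with vertices in increasing order, are:

  0-simplices (9): A, B, D, E, F, G, J, L, M
  1-simplices (27): AB, AD, AF, AG, AJ, AL, BE, BG, BJ, BL, BM, DE, DG, DJ, DL, DM, EF, EG, EJ, EL, FG, FJ, FL, FM, GM, JM, LM
  2-simplices (18): ABG, ABL, ADG, ADJ, AFJ, AFL, BEJ, BEL, BGM, BJM, DEG, DEL, DJM, DLM, EFG, EFJ, FGM, FLM

giving chain groups C_0 ≅ Z^9, C_1 ≅ Z^27, C_2 ≅ Z^18.

Boundary ∂_1: C_1 → C_0 is given by ∂[p,q] = [q] − [p].
The 9×27 boundary matrix has rank 8 and Smith normal form diag(1,1,1,1,1,1,1,1).

The boundary map ∂_2: C_2 → C_1 maps a triangle to the signed sum of its edges. For instance
  ∂BJM = JM − BM + BJ,
  ∂FGM = GM − FM + FG.
This gives a 27×18 integer matrix of rank 17; reducing to Smith normal form yields diagonal entries (1,1,1,1,1,1,1,1,1,1,1,1,1,1,1,1,1).

Reading off H_k = ker ∂_k / im ∂_{k+1}:

  H_0: rank C_0 − rank ∂_1 = 9 − 8 = 1, and the invariant factors of ∂_1 are all 1, so H_0 = Z.
  H_1: rank ker ∂_1 − rank ∂_2 = (27 − 8) − 17 = 2, and the invariant factors of ∂_2 are all 1, so H_1 = Z^2.
  H_2: rank ker ∂_2 − rank ∂_3 = (18 − 17) − 0 = 1, and there is no ∂_3, so H_2 = Z.

As a check, the Euler characteristic is 9 − 27 + 18 = 0, which agrees with 1 − 2 + 1 = 0.

H_0 = Z,  H_1 = Z^2,  H_2 = Z.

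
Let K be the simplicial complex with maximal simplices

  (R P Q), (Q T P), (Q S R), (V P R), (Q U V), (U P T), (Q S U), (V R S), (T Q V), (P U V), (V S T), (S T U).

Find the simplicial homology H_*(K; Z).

Order the vertices as P < Q < R < S < T < U < V. Listing each simplex with vertices in this order, K has dimension 2 with simplices:

  0-simplices (7): P, Q, R, S, T, U, V
  1-simplices (18): PQ, PR, PT, PU, PV, QR, QS, QT, QU, QV, RS, RV, ST, SU, SV, TU, TV, UV
  2-simplices (12): PQR, PQT, PRV, PTU, PUV, QRS, QSU, QTV, QUV, RSV, STU, STV

so the chain groups are C_0 ≅ Z^7, C_1 ≅ Z^18, C_2 ≅ Z^12.

∂_1: C_1 → C_0 maps an edge to its endpoints' difference, ∂[p,q] = q − p.
The 7×18 boundary matrix has rank 6 and Smith normal form diag(1,1,1,1,1,1).

Boundary ∂_2: C_2 → C_1 sends each 2-simplex [p,q,r] to [q,r] − [p,r] + [p,q]. For instance
  ∂QTV = TV − QV + QT,
  ∂RSV = SV − RV + RS.
The resulting 18×12 matrix has rank 12, and its Smith normal form has invariant factors (1,1,1,1,1,1,1,1,1,1,1,2).

Computing H_k = (kernel of ∂_k) / (image of ∂_{k+1}):

  H_0: rank C_0 − rank ∂_1 = 7 − 6 = 1, and the invariant factors of ∂_1 are all 1, so H_0 ≅ Z.
  H_1: rank ker ∂_1 − rank ∂_2 = (18 − 6) − 12 = 0, and ∂_2 has invariant factor 2 > 1, so H_1 ≅ Z/2.
  H_2: rank ker ∂_2 − rank ∂_3 = (12 − 12) − 0 = 0, and there is no ∂_3, so H_2 ≅ 0.

As a check, the Euler characteristic is 7 − 18 + 12 = 1, which agrees with 1 − 0 + 0 = 1.
(K is a triangulation of the real projective plane RP^2.)

H_0 ≅ Z,  H_1 ≅ Z/2,  H_2 = 0.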